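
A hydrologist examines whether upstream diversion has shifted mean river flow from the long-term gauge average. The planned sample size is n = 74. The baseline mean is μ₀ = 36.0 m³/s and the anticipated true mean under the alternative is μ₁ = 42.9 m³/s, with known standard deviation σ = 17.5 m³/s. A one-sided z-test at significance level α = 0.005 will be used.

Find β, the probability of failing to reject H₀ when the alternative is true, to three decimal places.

β ≈ 0.207

Standardized effect: d = |μ₁ − μ₀| / σ = |42.9 − 36.0| / 17.5 = 0.3943
Noncentrality parameter: δ = d·√n = 0.3943 × √74 = 3.3918
One-sided α = 0.005 → critical value z_{0.005} = 2.576.
Power = P(Z > 2.576 − δ) = Φ(0.816) = 0.7927.
Type II error: β = 1 − power = 1 − 0.7927 = 0.2073.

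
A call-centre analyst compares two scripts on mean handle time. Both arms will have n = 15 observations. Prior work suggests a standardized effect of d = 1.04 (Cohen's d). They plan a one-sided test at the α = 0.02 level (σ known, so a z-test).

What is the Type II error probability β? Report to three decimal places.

Noncentrality parameter: δ = d·√(n/2) = 1.04 × √(15/2) = 2.8482
Critical value for a one-sided test at α = 0.02: z_α = 2.054.
Power = Φ(δ − 2.054) = Φ(0.794) = 0.7865.
Type II error: β = 1 − power = 1 − 0.7865 = 0.2135.

β ≈ 0.213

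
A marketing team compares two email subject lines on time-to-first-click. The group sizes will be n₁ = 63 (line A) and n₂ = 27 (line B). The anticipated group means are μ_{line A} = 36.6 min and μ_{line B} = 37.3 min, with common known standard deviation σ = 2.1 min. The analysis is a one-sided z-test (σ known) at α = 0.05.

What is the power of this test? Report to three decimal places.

Power ≈ 0.422

Standardized effect: d = |μ_{line A} − μ_{line B}| / σ = |36.6 − 37.3| / 2.1 = 0.3333
Noncentrality parameter: λ = d / √(1/n₁ + 1/n₂) = 0.3333 / √(1/63 + 1/27) = 1.4491
Critical value for a one-sided test at α = 0.05: z_α = 1.645.
Power = P(Z > 1.645 − λ) = Φ(-0.196) = 0.4224.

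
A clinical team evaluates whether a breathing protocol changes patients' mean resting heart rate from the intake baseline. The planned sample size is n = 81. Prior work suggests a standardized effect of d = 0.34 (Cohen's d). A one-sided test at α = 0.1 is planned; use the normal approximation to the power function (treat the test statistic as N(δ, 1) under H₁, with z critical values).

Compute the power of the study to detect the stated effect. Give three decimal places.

Power ≈ 0.962

Noncentrality parameter: δ = d·√n = 0.34 × √81 = 3.0600
Critical value for a one-sided test at α = 0.1: z_α = 1.282.
Power = Φ(δ − 1.282) = Φ(1.778) = 0.9623.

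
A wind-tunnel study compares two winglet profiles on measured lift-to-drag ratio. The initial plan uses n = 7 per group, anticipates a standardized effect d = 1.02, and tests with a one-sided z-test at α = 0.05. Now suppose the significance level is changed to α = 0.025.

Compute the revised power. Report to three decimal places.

δ = d·√(n/2) = 1.02 × √(7/2) = 1.9082 (unchanged). New critical value: z_{0.025} = 1.960.
Revised power = P(Z > 1.960 − δ) = Φ(-0.052) = 0.4794.

Power ≈ 0.479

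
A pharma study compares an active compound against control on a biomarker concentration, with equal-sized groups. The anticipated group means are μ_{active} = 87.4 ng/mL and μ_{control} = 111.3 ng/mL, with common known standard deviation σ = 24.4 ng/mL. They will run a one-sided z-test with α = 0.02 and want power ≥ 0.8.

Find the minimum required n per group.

n = 18 per group

Standardized effect: d = |μ_{active} − μ_{control}| / σ = |87.4 − 111.3| / 24.4 = 0.9795
For power 0.8 need Φ(δ − z_{0.02}) = 0.8, so δ = z_{0.02} + z_{0.20} = 2.054 + 0.842 = 2.895.
δ = d·√(n/2) ⇒ n = 2(δ/d)² = 2 × (2.895 / 0.9795)² = 17.48.
Rounding up, n = 18 per group.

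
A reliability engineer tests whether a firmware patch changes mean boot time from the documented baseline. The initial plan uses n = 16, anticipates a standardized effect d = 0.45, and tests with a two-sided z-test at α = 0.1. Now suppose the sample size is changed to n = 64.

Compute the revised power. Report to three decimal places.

Power ≈ 0.975

With n = 64: δ = d·√n = 0.45 × √64 = 3.6000. Critical value z_{0.05} = 1.645.
Revised power = Φ(δ − 1.645) + Φ(−δ − 1.645) = Φ(1.955) + Φ(-5.245) = 0.9747 + 0.0000 = 0.9747.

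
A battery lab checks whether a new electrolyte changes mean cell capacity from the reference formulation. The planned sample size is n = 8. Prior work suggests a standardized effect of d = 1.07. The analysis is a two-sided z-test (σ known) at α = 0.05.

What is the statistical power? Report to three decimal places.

Noncentrality parameter: δ = d·√n = 1.07 × √8 = 3.0264
Two-sided α = 0.05 → critical value z_{0.025} = 1.960.
Power = Φ(δ − 1.960) + Φ(−δ − 1.960) = Φ(1.066) + Φ(-4.986) = 0.8569 + 0.0000 = 0.8569.

Power ≈ 0.857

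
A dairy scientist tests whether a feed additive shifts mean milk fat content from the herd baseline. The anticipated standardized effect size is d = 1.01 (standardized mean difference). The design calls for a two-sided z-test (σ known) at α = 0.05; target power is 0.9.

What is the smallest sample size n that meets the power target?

n = 11

For power 0.9 need Φ(δ − z_{0.025}) = 0.9, so δ = z_{0.025} + z_{0.10} = 1.960 + 1.282 = 3.242.
(Ignoring the negligible lower-tail rejection probability gives the usual closed-form inversion.)
δ = d·√n ⇒ n = (δ/d)² = (3.242 / 1.01)² = 10.30.
Round up to the next whole unit.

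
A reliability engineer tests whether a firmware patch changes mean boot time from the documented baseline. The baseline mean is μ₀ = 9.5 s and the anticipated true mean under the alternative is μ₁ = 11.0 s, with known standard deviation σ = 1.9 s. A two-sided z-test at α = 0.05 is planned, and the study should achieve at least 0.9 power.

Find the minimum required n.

Standardized effect: d = |μ₁ − μ₀| / σ = |11.0 − 9.5| / 1.9 = 0.7895
Set Φ(δ − 1.960) = 0.9; then δ − 1.960 = Φ⁻¹(0.9) = 1.282, giving δ = 3.242.
(Ignoring the negligible lower-tail rejection probability gives the usual closed-form inversion.)
δ = d·√n ⇒ n = (δ/d)² = (3.242 / 0.7895)² = 16.86.
Round up to the next whole unit.

n = 17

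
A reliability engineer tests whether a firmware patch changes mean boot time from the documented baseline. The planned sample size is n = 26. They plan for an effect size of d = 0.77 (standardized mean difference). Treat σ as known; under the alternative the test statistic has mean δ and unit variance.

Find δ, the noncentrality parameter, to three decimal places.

δ = d·√n = 0.77 × √26 = 3.9262

δ ≈ 3.926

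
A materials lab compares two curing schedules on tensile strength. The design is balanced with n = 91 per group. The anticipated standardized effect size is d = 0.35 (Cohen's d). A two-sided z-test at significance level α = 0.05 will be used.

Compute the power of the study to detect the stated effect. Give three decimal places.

Noncentrality parameter: λ = d·√(n/2) = 0.35 × √(91/2) = 2.3609
Critical value for a two-sided test at α = 0.05: z_{α/2} = 1.960.
Power = Φ(λ − 1.960) + Φ(−λ − 1.960) = Φ(0.401) + Φ(-4.321) = 0.6558 + 0.0000 = 0.6558.

Power ≈ 0.656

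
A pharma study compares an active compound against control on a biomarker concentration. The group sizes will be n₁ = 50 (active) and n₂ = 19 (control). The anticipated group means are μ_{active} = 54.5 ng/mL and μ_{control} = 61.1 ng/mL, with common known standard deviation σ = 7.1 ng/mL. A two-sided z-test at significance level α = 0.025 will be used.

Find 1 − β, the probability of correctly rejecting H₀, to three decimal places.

Standardized effect: d = |μ_{active} − μ_{control}| / σ = |54.5 − 61.1| / 7.1 = 0.9296
Noncentrality parameter: δ = d / √(1/n₁ + 1/n₂) = 0.9296 / √(1/50 + 1/19) = 3.4492
Two-sided α = 0.025 → critical value z_{0.0125} = 2.241.
Power = Φ(δ − 2.241) + Φ(−δ − 2.241) = Φ(1.208) + Φ(-5.691) = 0.8864 + 0.0000 = 0.8864.

Power ≈ 0.886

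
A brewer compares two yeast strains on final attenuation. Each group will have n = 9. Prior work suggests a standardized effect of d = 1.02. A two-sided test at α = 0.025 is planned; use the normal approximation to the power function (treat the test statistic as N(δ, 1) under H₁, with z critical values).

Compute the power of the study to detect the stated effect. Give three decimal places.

Power ≈ 0.469

Noncentrality parameter: δ = d·√(n/2) = 1.02 × √(9/2) = 2.1637
Critical value for a two-sided test at α = 0.025: z_{α/2} = 2.241.
Power = Φ(δ − 2.241) + Φ(−δ − 2.241) = Φ(-0.078) + Φ(-4.405) = 0.4691 + 0.0000 = 0.4691.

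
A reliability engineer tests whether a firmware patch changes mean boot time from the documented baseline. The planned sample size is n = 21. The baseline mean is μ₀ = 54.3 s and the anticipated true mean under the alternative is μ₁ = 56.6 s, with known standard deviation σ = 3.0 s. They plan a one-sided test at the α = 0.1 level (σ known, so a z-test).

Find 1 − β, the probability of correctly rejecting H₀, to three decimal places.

Power ≈ 0.987

Standardized effect: d = |μ₁ − μ₀| / σ = |56.6 − 54.3| / 3.0 = 0.7667
Noncentrality parameter: δ = d·√n = 0.7667 × √21 = 3.5133
Critical value for a one-sided test at α = 0.1: z_α = 1.282.
Power = P(Z > 1.282 − δ) = Φ(2.232) = 0.9872.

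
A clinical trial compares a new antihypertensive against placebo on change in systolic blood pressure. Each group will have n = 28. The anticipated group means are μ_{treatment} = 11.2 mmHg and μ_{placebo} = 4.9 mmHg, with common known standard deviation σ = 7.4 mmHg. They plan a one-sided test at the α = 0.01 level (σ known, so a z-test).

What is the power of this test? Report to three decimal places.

Power ≈ 0.805

Standardized effect: d = |μ_{treatment} − μ_{placebo}| / σ = |11.2 − 4.9| / 7.4 = 0.8514
Noncentrality parameter: δ = d·√(n/2) = 0.8514 × √(28/2) = 3.1855
Critical value for a one-sided test at α = 0.01: z_α = 2.326.
Power = Φ(δ − 2.326) = Φ(0.859) = 0.8049.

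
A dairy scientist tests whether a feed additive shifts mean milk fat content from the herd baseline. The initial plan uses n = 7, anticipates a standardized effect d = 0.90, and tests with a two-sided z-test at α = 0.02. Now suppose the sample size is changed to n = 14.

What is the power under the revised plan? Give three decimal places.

With n = 14: δ = d·√n = 0.90 × √14 = 3.3675. Critical value z_{0.01} = 2.326.
Revised power = Φ(δ − 2.326) + Φ(−δ − 2.326) = Φ(1.041) + Φ(-5.694) = 0.8511 + 0.0000 = 0.8511.

Power ≈ 0.851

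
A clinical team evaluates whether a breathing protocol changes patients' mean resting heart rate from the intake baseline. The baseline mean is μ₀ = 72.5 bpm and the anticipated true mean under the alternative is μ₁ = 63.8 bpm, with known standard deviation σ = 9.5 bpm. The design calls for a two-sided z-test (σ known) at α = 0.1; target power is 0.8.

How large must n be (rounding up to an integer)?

Standardized effect: d = |μ₁ − μ₀| / σ = |63.8 − 72.5| / 9.5 = 0.9158
Set Φ(δ − 1.645) = 0.8; then δ − 1.645 = Φ⁻¹(0.8) = 0.842, giving δ = 2.486.
(The Φ(−δ − z_{α/2}) term is vanishingly small for δ > 0 and is dropped in the standard sample-size formula.)
δ = d·√n ⇒ n = (δ/d)² = (2.486 / 0.9158)² = 7.37.
Rounding up, n = 8.

n = 8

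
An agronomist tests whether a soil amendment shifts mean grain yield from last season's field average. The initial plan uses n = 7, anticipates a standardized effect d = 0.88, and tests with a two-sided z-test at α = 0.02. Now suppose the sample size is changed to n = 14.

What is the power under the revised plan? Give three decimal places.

Power ≈ 0.833

With n = 14: δ = d·√n = 0.88 × √14 = 3.2927. Critical value z_{0.01} = 2.326.
Revised power = Φ(δ − 2.326) + Φ(−δ − 2.326) = Φ(0.966) + Φ(-5.619) = 0.8331 + 0.0000 = 0.8331.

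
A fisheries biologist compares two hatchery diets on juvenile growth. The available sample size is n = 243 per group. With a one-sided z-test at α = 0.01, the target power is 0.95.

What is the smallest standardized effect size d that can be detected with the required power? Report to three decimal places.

d ≈ 0.360

Need Φ(δ − 2.326) = 0.95, so δ = 2.326 + 1.645 = 3.971.
δ = d·√(n/2) ⇒ d = δ/√(n/2) = 3.971/√(243/2) = 0.3603.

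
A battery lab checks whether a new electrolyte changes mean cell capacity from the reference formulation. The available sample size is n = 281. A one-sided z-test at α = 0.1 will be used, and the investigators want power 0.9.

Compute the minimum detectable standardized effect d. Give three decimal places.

d ≈ 0.153

Need Φ(δ − 1.282) = 0.9, so δ = 1.282 + 1.282 = 2.563.
δ = d·√n ⇒ d = δ/√n = 2.563/√281 = 0.1529.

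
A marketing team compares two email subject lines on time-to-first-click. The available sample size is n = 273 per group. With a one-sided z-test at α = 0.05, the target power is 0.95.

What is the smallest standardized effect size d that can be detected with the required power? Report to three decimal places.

d ≈ 0.282

Required noncentrality: δ = z_{0.05} + z_{0.05} = 1.645 + 1.645 = 3.290.
δ = d·√(n/2) ⇒ d = δ/√(n/2) = 3.290/√(273/2) = 0.2816.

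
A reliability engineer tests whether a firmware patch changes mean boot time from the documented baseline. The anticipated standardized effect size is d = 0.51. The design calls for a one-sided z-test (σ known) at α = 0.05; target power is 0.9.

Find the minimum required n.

n = 33

For power 0.9 need Φ(δ − z_{0.05}) = 0.9, so δ = z_{0.05} + z_{0.10} = 1.645 + 1.282 = 2.926.
δ = d·√n ⇒ n = (δ/d)² = (2.926 / 0.51)² = 32.93.
Rounding up, n = 33.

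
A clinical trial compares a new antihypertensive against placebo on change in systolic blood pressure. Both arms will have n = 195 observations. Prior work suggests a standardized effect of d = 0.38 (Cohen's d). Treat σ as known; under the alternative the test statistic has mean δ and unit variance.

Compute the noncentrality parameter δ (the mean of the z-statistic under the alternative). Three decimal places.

δ ≈ 3.752

The noncentrality parameter scales effect size by the design's sample-size factor: δ = d·√(n/2) = 0.38 × √(195/2) = 3.7522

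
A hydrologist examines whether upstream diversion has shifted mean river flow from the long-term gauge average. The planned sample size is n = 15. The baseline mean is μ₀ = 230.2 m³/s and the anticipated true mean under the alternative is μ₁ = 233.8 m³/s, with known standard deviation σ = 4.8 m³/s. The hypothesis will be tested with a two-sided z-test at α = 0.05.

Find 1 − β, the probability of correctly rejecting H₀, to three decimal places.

Power ≈ 0.828

Standardized effect: d = |μ₁ − μ₀| / σ = |233.8 − 230.2| / 4.8 = 0.7500
Noncentrality parameter: δ = d·√n = 0.7500 × √15 = 2.9047
Critical value for a two-sided test at α = 0.05: z_{α/2} = 1.960.
Power = Φ(δ − 1.960) + Φ(−δ − 1.960) = Φ(0.945) + Φ(-4.865) = 0.8276 + 0.0000 = 0.8276.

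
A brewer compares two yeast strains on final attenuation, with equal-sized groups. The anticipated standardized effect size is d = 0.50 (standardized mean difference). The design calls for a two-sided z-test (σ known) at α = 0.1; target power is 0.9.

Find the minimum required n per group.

Set Φ(δ − 1.645) = 0.9; then δ − 1.645 = Φ⁻¹(0.9) = 1.282, giving δ = 2.926.
(The Φ(−δ − z_{α/2}) term is vanishingly small for δ > 0 and is dropped in the standard sample-size formula.)
δ = d·√(n/2) ⇒ n = 2(δ/d)² = 2 × (2.926 / 0.50)² = 68.51.
Round up to the next whole unit.

n = 69 per group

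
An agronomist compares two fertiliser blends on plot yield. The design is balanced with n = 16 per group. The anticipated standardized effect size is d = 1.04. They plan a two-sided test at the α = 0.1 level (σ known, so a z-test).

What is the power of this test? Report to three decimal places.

Noncentrality parameter: δ = d·√(n/2) = 1.04 × √(16/2) = 2.9416
Critical value for a two-sided test at α = 0.1: z_{α/2} = 1.645.
Power = Φ(δ − 1.645) + Φ(−δ − 1.645) = Φ(1.297) + Φ(-4.586) = 0.9026 + 0.0000 = 0.9026.

Power ≈ 0.903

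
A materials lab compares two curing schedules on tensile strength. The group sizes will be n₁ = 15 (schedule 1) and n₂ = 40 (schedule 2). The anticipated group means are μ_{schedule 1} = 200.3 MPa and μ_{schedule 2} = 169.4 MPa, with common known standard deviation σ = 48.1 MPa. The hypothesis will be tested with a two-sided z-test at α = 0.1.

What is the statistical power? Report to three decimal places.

Power ≈ 0.683

Standardized effect: d = |μ_{schedule 1} − μ_{schedule 2}| / σ = |200.3 − 169.4| / 48.1 = 0.6424
Noncentrality parameter: δ = d / √(1/n₁ + 1/n₂) = 0.6424 / √(1/15 + 1/40) = 2.1218
Two-sided α = 0.1 → critical value z_{0.05} = 1.645.
Power = Φ(δ − 1.645) + Φ(−δ − 1.645) = Φ(0.477) + Φ(-3.767) = 0.6833 + 0.0001 = 0.6834.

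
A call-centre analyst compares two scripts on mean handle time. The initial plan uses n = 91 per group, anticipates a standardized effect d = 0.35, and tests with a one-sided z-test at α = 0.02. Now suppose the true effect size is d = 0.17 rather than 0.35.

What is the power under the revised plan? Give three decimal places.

With d = 0.17: δ = d·√(n/2) = 0.17 × √(91/2) = 1.1467. Critical value z_{0.02} = 2.054.
Revised power = P(Z > 2.054 − δ) = Φ(-0.907) = 0.1822.

Power ≈ 0.182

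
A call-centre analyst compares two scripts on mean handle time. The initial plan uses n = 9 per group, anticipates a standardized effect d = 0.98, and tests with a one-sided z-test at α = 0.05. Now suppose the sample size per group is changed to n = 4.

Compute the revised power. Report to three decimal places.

With n = 4 per group: δ = d·√(n/2) = 0.98 × √(4/2) = 1.3859. Critical value z_{0.05} = 1.645.
Revised power = Φ(δ − 1.645) = Φ(-0.259) = 0.3978.

Power ≈ 0.398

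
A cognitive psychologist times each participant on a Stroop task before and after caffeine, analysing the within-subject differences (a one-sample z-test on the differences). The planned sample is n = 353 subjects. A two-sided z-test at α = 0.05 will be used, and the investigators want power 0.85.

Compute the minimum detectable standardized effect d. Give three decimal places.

d ≈ 0.159

Need Φ(δ − 1.960) = 0.85, so δ = 1.960 + 1.036 = 2.996.
(Lower-tail contribution to power is negligible for δ > 0.)
δ = d·√n ⇒ d = δ/√n = 2.996/√353 = 0.1595.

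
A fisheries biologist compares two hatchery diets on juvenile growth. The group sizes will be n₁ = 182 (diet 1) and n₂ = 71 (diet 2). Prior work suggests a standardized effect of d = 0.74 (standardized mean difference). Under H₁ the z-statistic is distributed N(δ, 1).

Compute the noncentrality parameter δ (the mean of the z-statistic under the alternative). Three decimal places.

The noncentrality parameter scales effect size by the design's sample-size factor: δ = d / √(1/n₁ + 1/n₂) = 0.74 / √(1/182 + 1/71) = 5.2885

δ ≈ 5.289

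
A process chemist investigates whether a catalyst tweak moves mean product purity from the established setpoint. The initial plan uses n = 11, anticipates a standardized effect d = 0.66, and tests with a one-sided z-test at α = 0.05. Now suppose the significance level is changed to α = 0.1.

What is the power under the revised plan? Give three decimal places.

δ = d·√n = 0.66 × √11 = 2.1890 (unchanged). New critical value: z_{0.1} = 1.282.
Revised power = P(Z > 1.282 − δ) = Φ(0.907) = 0.8179.

Power ≈ 0.818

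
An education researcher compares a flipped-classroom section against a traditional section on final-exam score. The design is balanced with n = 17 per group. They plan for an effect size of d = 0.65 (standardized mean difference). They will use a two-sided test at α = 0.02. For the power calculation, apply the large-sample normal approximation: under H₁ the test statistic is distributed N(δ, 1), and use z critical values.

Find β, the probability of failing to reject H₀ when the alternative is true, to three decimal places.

β ≈ 0.667

Noncentrality parameter: δ = d·√(n/2) = 0.65 × √(17/2) = 1.8951
Critical value for a two-sided test at α = 0.02: z_{α/2} = 2.326.
Power = Φ(δ − 2.326) + Φ(−δ − 2.326) = Φ(-0.431) + Φ(-4.221) = 0.3331 + 0.0000 = 0.3331.
Type II error: β = 1 − power = 1 − 0.3331 = 0.6669.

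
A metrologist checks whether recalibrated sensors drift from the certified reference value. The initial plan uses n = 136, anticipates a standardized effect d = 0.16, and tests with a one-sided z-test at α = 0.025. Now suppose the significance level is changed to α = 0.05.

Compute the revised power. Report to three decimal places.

Power ≈ 0.587

δ = d·√n = 0.16 × √136 = 1.8659 (unchanged). New critical value: z_{0.05} = 1.645.
Revised power = P(Z > 1.645 − δ) = Φ(0.221) = 0.5875.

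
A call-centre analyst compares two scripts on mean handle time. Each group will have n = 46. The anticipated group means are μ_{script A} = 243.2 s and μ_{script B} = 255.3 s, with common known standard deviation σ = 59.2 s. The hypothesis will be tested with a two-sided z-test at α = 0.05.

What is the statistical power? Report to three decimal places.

Standardized effect: d = |μ_{script A} − μ_{script B}| / σ = |243.2 − 255.3| / 59.2 = 0.2044
Noncentrality parameter: δ = d·√(n/2) = 0.2044 × √(46/2) = 0.9802
Critical value for a two-sided test at α = 0.05: z_{α/2} = 1.960.
Power = Φ(δ − 1.960) + Φ(−δ − 1.960) = Φ(-0.980) + Φ(-2.940) = 0.1636 + 0.0016 = 0.1652.

Power ≈ 0.165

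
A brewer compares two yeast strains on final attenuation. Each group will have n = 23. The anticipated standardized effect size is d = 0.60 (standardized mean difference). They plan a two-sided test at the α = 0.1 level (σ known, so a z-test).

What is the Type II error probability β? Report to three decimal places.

β ≈ 0.348

Noncentrality parameter: δ = d·√(n/2) = 0.60 × √(23/2) = 2.0347
Two-sided α = 0.1 → critical value z_{0.05} = 1.645.
Power = Φ(δ − 1.645) + Φ(−δ − 1.645) = Φ(0.390) + Φ(-3.680) = 0.6517 + 0.0001 = 0.6518.
Type II error: β = 1 − power = 1 − 0.6518 = 0.3482.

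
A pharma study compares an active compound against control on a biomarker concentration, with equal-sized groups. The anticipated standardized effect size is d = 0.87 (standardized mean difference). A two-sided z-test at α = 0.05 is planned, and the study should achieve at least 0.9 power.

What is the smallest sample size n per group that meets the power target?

For power 0.9 need Φ(δ − z_{0.025}) = 0.9, so δ = z_{0.025} + z_{0.10} = 1.960 + 1.282 = 3.242.
(Ignoring the negligible lower-tail rejection probability gives the usual closed-form inversion.)
δ = d·√(n/2) ⇒ n = 2(δ/d)² = 2 × (3.242 / 0.87)² = 27.76.
Rounding up, n = 28 per group.

n = 28 per group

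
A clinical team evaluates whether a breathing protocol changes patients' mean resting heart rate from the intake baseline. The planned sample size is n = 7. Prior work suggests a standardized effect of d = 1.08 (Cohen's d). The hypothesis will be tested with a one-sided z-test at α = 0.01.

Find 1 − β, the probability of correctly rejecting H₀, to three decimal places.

Power ≈ 0.702

Noncentrality parameter: δ = d·√n = 1.08 × √7 = 2.8574
Critical value for a one-sided test at α = 0.01: z_α = 2.326.
Power = Φ(δ − 2.326) = Φ(0.531) = 0.7023.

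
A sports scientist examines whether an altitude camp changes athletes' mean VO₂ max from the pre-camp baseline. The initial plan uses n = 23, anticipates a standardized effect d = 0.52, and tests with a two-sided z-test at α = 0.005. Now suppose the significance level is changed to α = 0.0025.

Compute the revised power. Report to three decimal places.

Power ≈ 0.298

δ = d·√n = 0.52 × √23 = 2.4938 (unchanged). New critical value: z_{0.0013} = 3.023.
Revised power = Φ(δ − 3.023) + Φ(−δ − 3.023) = Φ(-0.530) + Φ(-5.517) = 0.2982 + 0.0000 = 0.2982.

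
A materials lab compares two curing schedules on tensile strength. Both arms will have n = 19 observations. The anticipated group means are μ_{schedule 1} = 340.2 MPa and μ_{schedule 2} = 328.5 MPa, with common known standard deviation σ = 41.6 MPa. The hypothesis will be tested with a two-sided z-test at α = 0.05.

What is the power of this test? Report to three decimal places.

Power ≈ 0.140

Standardized effect: d = |μ_{schedule 1} − μ_{schedule 2}| / σ = |340.2 − 328.5| / 41.6 = 0.2812
Noncentrality parameter: δ = d·√(n/2) = 0.2812 × √(19/2) = 0.8669
Critical value for a two-sided test at α = 0.05: z_{α/2} = 1.960.
Power = Φ(δ − 1.960) + Φ(−δ − 1.960) = Φ(-1.093) + Φ(-2.827) = 0.1372 + 0.0024 = 0.1395.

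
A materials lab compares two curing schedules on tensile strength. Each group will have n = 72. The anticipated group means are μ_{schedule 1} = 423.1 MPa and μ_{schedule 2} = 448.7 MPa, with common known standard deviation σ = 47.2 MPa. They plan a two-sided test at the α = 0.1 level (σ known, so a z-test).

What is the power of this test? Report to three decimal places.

Power ≈ 0.946

Standardized effect: d = |μ_{schedule 1} − μ_{schedule 2}| / σ = |423.1 − 448.7| / 47.2 = 0.5424
Noncentrality parameter: δ = d·√(n/2) = 0.5424 × √(72/2) = 3.2542
Two-sided α = 0.1 → critical value z_{0.05} = 1.645.
Power = Φ(δ − 1.645) + Φ(−δ − 1.645) = Φ(1.609) + Φ(-4.899) = 0.9462 + 0.0000 = 0.9462.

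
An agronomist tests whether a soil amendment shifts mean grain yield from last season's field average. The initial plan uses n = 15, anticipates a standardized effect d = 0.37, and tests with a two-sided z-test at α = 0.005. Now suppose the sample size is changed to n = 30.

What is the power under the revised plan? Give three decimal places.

With n = 30: δ = d·√n = 0.37 × √30 = 2.0266. Critical value z_{0.0025} = 2.807.
Revised power = Φ(δ − 2.807) + Φ(−δ − 2.807) = Φ(-0.780) + Φ(-4.834) = 0.2176 + 0.0000 = 0.2176.

Power ≈ 0.218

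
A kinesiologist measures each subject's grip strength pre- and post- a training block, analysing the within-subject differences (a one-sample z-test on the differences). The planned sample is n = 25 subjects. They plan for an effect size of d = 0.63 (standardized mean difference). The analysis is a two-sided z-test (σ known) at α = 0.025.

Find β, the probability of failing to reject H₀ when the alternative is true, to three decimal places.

Noncentrality parameter: δ = d·√n = 0.63 × √25 = 3.1500
Critical value for a two-sided test at α = 0.025: z_{α/2} = 2.241.
Power = Φ(δ − 2.241) + Φ(−δ − 2.241) = Φ(0.909) + Φ(-5.391) = 0.8182 + 0.0000 = 0.8182.
Type II error: β = 1 − power = 1 − 0.8182 = 0.1818.

β ≈ 0.182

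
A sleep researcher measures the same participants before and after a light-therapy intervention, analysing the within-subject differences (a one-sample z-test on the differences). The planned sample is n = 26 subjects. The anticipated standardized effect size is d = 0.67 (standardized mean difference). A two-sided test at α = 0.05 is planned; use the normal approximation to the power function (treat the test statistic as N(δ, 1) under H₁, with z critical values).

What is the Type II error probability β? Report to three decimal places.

β ≈ 0.073

Noncentrality parameter: δ = d·√n = 0.67 × √26 = 3.4163
Two-sided α = 0.05 → critical value z_{0.025} = 1.960.
Power = Φ(δ − 1.960) + Φ(−δ − 1.960) = Φ(1.456) + Φ(-5.376) = 0.9274 + 0.0000 = 0.9274.
Type II error: β = 1 − power = 1 − 0.9274 = 0.0726.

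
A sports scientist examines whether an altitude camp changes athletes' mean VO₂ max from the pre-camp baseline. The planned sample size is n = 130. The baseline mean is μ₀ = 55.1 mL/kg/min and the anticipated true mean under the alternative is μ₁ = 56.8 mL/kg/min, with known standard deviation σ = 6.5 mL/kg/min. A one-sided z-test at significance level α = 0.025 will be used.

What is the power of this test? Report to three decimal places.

Standardized effect: d = |μ₁ − μ₀| / σ = |56.8 − 55.1| / 6.5 = 0.2615
Noncentrality parameter: δ = d·√n = 0.2615 × √130 = 2.9820
One-sided α = 0.025 → critical value z_{0.025} = 1.960.
Power = P(Z > 1.960 − δ) = Φ(1.022) = 0.8466.

Power ≈ 0.847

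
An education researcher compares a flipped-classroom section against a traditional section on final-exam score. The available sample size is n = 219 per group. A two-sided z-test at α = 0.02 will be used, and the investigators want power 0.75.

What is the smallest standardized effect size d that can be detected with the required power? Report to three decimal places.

Need Φ(δ − 2.326) = 0.75, so δ = 2.326 + 0.674 = 3.001.
(Lower-tail contribution to power is negligible for δ > 0.)
δ = d·√(n/2) ⇒ d = δ/√(n/2) = 3.001/√(219/2) = 0.2868.

d ≈ 0.287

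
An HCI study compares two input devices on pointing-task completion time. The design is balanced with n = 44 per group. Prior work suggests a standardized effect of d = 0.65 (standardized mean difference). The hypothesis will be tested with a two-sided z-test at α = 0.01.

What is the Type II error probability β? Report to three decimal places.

β ≈ 0.318

Noncentrality parameter: δ = d·√(n/2) = 0.65 × √(44/2) = 3.0488
Critical value for a two-sided test at α = 0.01: z_{α/2} = 2.576.
Power = Φ(δ − 2.576) + Φ(−δ − 2.576) = Φ(0.473) + Φ(-5.625) = 0.6819 + 0.0000 = 0.6819.
Type II error: β = 1 − power = 1 − 0.6819 = 0.3181.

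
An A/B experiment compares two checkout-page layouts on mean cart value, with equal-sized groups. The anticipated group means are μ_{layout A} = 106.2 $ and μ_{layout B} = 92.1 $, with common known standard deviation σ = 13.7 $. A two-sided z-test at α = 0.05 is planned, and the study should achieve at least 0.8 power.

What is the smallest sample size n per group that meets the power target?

Standardized effect: d = |μ_{layout A} − μ_{layout B}| / σ = |106.2 − 92.1| / 13.7 = 1.0292
Set Φ(δ − 1.960) = 0.8; then δ − 1.960 = Φ⁻¹(0.8) = 0.842, giving δ = 2.802.
(For δ > 0 the lower-tail rejection region contributes negligibly to power, so the one-term inversion is standard.)
δ = d·√(n/2) ⇒ n = 2(δ/d)² = 2 × (2.802 / 1.0292)² = 14.82.
Rounding up, n = 15 per group.

n = 15 per group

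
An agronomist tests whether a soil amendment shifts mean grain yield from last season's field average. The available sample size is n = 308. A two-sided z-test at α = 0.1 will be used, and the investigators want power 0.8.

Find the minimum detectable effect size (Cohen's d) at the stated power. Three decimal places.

Need Φ(δ − 1.645) = 0.8, so δ = 1.645 + 0.842 = 2.486.
(Lower-tail contribution to power is negligible for δ > 0.)
δ = d·√n ⇒ d = δ/√n = 2.486/√308 = 0.1417.

d ≈ 0.142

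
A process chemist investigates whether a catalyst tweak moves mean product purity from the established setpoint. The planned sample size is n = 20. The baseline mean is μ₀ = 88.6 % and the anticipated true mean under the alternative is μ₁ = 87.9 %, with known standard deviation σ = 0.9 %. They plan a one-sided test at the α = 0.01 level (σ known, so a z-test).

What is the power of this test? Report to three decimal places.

Standardized effect: d = |μ₁ − μ₀| / σ = |87.9 − 88.6| / 0.9 = 0.7778
Noncentrality parameter: δ = d·√n = 0.7778 × √20 = 3.4783
One-sided α = 0.01 → critical value z_{0.01} = 2.326.
Power = P(Z > 2.326 − δ) = Φ(1.152) = 0.8753.

Power ≈ 0.875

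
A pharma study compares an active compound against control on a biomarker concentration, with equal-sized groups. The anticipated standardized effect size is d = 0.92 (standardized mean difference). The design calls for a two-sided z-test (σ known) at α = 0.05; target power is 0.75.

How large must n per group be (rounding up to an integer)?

For power 0.75 need Φ(δ − z_{0.025}) = 0.75, so δ = z_{0.025} + z_{0.25} = 1.960 + 0.674 = 2.634.
(The Φ(−δ − z_{α/2}) term is vanishingly small for δ > 0 and is dropped in the standard sample-size formula.)
δ = d·√(n/2) ⇒ n = 2(δ/d)² = 2 × (2.634 / 0.92)² = 16.40.
Rounding up, n = 17 per group.

n = 17 per group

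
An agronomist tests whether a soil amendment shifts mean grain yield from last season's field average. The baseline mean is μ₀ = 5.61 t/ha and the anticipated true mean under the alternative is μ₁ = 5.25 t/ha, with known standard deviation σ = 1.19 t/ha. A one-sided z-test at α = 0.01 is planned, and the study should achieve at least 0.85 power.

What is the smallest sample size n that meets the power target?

Standardized effect: d = |μ₁ − μ₀| / σ = |5.25 − 5.61| / 1.19 = 0.3025
Set Φ(δ − 2.326) = 0.85; then δ − 2.326 = Φ⁻¹(0.85) = 1.036, giving δ = 3.363.
δ = d·√n ⇒ n = (δ/d)² = (3.363 / 0.3025)² = 123.56.
Rounding up, n = 124.

n = 124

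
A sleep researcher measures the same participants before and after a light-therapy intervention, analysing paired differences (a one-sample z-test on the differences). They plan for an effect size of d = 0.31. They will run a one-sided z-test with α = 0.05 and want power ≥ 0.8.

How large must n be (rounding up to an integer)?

n = 65

Set Φ(δ − 1.645) = 0.8; then δ − 1.645 = Φ⁻¹(0.8) = 0.842, giving δ = 2.486.
δ = d·√n ⇒ n = (δ/d)² = (2.486 / 0.31)² = 64.33.
Round up to the next whole unit.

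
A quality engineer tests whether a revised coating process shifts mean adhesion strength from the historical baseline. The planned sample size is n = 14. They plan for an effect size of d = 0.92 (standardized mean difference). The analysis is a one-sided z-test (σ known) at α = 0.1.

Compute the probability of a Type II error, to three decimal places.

β ≈ 0.015

Noncentrality parameter: δ = d·√n = 0.92 × √14 = 3.4423
One-sided α = 0.1 → critical value z_{0.1} = 1.282.
Power = P(Z > 1.282 − δ) = Φ(2.161) = 0.9846.
Type II error: β = 1 − power = 1 − 0.9846 = 0.0154.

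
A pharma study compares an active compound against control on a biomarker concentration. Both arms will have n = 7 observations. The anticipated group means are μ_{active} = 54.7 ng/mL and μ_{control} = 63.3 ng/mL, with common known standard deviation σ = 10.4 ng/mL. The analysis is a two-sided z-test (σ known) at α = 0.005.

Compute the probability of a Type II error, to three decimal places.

β ≈ 0.896

Standardized effect: d = |μ_{active} − μ_{control}| / σ = |54.7 − 63.3| / 10.4 = 0.8269
Noncentrality parameter: δ = d·√(n/2) = 0.8269 × √(7/2) = 1.5470
Two-sided α = 0.005 → critical value z_{0.0025} = 2.807.
Power = Φ(δ − 2.807) + Φ(−δ − 2.807) = Φ(-1.260) + Φ(-4.354) = 0.1038 + 0.0000 = 0.1038.
Type II error: β = 1 − power = 1 − 0.1038 = 0.8962.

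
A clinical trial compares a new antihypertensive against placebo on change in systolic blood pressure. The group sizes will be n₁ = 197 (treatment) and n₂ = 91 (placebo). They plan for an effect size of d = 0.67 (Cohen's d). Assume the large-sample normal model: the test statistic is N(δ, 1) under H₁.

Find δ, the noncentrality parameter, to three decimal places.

δ = d / √(1/n₁ + 1/n₂) = 0.67 / √(1/197 + 1/91) = 5.2861

δ ≈ 5.286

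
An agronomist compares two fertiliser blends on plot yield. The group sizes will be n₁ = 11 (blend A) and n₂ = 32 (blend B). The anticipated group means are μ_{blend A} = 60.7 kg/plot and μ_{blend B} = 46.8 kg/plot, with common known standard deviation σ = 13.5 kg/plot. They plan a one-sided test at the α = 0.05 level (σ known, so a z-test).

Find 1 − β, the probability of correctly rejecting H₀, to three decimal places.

Standardized effect: d = |μ_{blend A} − μ_{blend B}| / σ = |60.7 − 46.8| / 13.5 = 1.0296
Noncentrality parameter: λ = d / √(1/n₁ + 1/n₂) = 1.0296 / √(1/11 + 1/32) = 2.9459
One-sided α = 0.05 → critical value z_{0.05} = 1.645.
Power = Φ(λ − 1.645) = Φ(1.301) = 0.9034.

Power ≈ 0.903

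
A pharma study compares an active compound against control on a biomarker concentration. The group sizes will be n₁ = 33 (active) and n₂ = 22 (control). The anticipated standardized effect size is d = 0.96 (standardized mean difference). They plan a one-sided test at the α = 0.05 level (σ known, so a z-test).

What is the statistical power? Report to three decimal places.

Noncentrality parameter: δ = d / √(1/n₁ + 1/n₂) = 0.96 / √(1/33 + 1/22) = 3.4879
One-sided α = 0.05 → critical value z_{0.05} = 1.645.
Power = Φ(δ − 1.645) = Φ(1.843) = 0.9673.

Power ≈ 0.967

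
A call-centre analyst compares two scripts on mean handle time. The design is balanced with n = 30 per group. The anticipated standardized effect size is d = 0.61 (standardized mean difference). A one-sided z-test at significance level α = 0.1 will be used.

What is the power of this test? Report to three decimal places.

Noncentrality parameter: δ = d·√(n/2) = 0.61 × √(30/2) = 2.3625
Critical value for a one-sided test at α = 0.1: z_α = 1.282.
Power = P(Z > 1.282 − δ) = Φ(1.081) = 0.8601.

Power ≈ 0.860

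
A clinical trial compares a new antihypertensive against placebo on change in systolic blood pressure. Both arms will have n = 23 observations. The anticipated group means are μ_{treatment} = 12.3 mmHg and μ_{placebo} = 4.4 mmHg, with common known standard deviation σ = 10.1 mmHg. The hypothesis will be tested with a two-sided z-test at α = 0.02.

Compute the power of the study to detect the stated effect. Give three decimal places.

Standardized effect: d = |μ_{treatment} − μ_{placebo}| / σ = |12.3 − 4.4| / 10.1 = 0.7822
Noncentrality parameter: λ = d·√(n/2) = 0.7822 × √(23/2) = 2.6525
Critical value for a two-sided test at α = 0.02: z_{α/2} = 2.326.
Power = Φ(λ − 2.326) + Φ(−λ − 2.326) = Φ(0.326) + Φ(-4.979) = 0.6278 + 0.0000 = 0.6278.

Power ≈ 0.628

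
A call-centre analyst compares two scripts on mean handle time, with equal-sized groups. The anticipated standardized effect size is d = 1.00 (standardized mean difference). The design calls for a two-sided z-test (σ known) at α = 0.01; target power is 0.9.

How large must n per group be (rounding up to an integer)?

n = 30 per group

Set Φ(δ − 2.576) = 0.9; then δ − 2.576 = Φ⁻¹(0.9) = 1.282, giving δ = 3.857.
(For δ > 0 the lower-tail rejection region contributes negligibly to power, so the one-term inversion is standard.)
δ = d·√(n/2) ⇒ n = 2(δ/d)² = 2 × (3.857 / 1.00)² = 29.76.
Round up to the next whole unit.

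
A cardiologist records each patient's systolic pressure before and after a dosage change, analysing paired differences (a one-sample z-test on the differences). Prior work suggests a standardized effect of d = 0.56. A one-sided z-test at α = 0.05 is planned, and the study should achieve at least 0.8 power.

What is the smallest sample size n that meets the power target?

For power 0.8 need Φ(δ − z_{0.05}) = 0.8, so δ = z_{0.05} + z_{0.20} = 1.645 + 0.842 = 2.486.
δ = d·√n ⇒ n = (δ/d)² = (2.486 / 0.56)² = 19.71.
Round up to the next whole unit.

n = 20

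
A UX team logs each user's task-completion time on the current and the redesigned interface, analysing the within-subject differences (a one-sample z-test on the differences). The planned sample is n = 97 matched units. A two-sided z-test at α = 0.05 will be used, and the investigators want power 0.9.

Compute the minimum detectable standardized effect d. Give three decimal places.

Need Φ(δ − 1.960) = 0.9, so δ = 1.960 + 1.282 = 3.242.
(The second rejection-region term Φ(−δ − z_{α/2}) is negligible and dropped.)
δ = d·√n ⇒ d = δ/√n = 3.242/√97 = 0.3291.

d ≈ 0.329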